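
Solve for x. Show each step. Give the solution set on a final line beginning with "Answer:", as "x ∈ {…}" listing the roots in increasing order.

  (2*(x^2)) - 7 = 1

Step 1. [(2*(x^2)) - 7 = 1] -7 is outermost — add 7 both sides ⇒ sub: 2*(x^2) = 8.
Step 2. [2*(x^2) = 8] LHS = 2·(…); ÷2 both sides. So div: x^2 = 4.
Step 3. [x^2 = 4] √ both sides: 4 ≥ 0 gives two branches. So sqrt: x = 2 or -2.

Answer: x ∈ {-2, 2}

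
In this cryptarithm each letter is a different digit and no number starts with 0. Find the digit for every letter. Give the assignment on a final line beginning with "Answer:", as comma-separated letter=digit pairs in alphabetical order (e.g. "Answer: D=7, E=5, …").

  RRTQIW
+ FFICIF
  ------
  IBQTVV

Step 1. [col 1: W + F ≡ V (mod 10)] several values work for V in column 1 (W + F ≡ V (mod 10), carry-in 0); try V=5 ⇒ V=5.
Step 2. [col 1: W + F ≡ V (mod 10)] column 1 (W + F ≡ V (mod 10), carry-in 0) doesn't pin F yet; pick F=6 and continue. So F=6.
Step 3. [col 1: W + F ≡ V (mod 10)] column 1: given F=6, V=5, carry-in 0, and digits 5,6 already taken and all letters distinct, W+F≡V (mod 10) forces W=9 ⇒ W=9.
Step 4. [col 2: I + I ≡ V (mod 10)] several values work for I in column 2 (I + I ≡ V (mod 10), carry-in 1); try I=7. So I=7.
Step 5. [col 3: Q + C ≡ T (mod 10)] several values work for C in column 3 (Q + C ≡ T (mod 10), carry-in 1); try C=2, so C=2.
Step 6. [col 3: Q + C ≡ T (mod 10)] column 3 (Q + C ≡ T (mod 10), carry-in 1) doesn't pin T yet; pick T=3 and continue. So T=3.
Step 7. [col 3: Q + C ≡ T (mod 10)] in column 3 we have Q+C≡T with carry-in 1; given C=2, T=3 and digits 2,3,5,6,7,9 already taken and all letters distinct, that pins Q to 0. So Q=0.
Step 8. [col 5: R + F ≡ B (mod 10)] R=1 is one option consistent with column 5 (R + F ≡ B (mod 10), carry-in 1) — take it. So R=1.
Step 9. [col 5: R + F ≡ B (mod 10)] column 5 reads R+F+carry(1)=B with R=1, F=6; with digits 0,1,2,3,5,6,7,9 already taken and all letters distinct, the only value for B is 8, so B=8.

Answer: B=8, C=2, F=6, I=7, Q=0, R=1, T=3, V=5, W=9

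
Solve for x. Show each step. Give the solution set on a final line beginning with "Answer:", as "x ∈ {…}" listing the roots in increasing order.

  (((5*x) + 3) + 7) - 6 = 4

Step 1. [(((5*x) + 3) + 7) - 6 = 4] add 6: x sits inside (… - 6), so sub: ((5*x) + 3) + 7 = 10.
Step 2. [((5*x) + 3) + 7 = 10] 7 comes off first (subtract 7), so sub: (5*x) + 3 = 3.
Step 3. [(5*x) + 3 = 3] the outer +3 inverts by subtracting 3. So sub: 5*x = 0.
Step 4. [5*x = 0] 5·(inner) — divide through by 5 ⇒ div: x = 0.

Answer: x ∈ {0}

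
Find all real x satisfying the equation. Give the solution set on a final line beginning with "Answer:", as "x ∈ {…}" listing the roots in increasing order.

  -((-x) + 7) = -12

Step 1. [-((-x) + 7) = -12] LHS negated; negate both sides, so neg: (-x) + 7 = 12.
Step 2. [(-x) + 7 = 12] subtract 7: x sits inside (… + 7), so sub: -x = 5.
Step 3. [-x = 5] LHS negated; negate both sides, so neg: x = -5.

Answer: x ∈ {-5}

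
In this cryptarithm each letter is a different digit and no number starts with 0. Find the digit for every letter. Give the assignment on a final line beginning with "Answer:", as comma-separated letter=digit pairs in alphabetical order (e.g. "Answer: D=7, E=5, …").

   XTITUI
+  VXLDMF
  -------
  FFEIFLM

Step 1. [col 1: I + F ≡ M (mod 10)] no forcing yet in column 1 (carry-in 0); I=5 is free and consistent — try it. So I=5.
Step 2. [col 1: I + F ≡ M (mod 10)] several values work for M in column 1 (I + F ≡ M (mod 10), carry-in 0); try M=6 ⇒ M=6.
Step 3. [col 1: I + F ≡ M (mod 10)] column 1: given I=5, M=6, carry-in 0, and digits 5,6 already taken and all letters distinct, I+F≡M (mod 10) forces F=1 ⇒ F=1.
Step 4. [col 2: U + M ≡ L (mod 10)] L=9 is one option consistent with column 2 (U + M ≡ L (mod 10), carry-in 0) — take it, so L=9.
Step 5. [col 2: U + M ≡ L (mod 10)] from column 2 (M=6, L=9, carry-in 0, digits 1,5,6,9 already taken and all letters distinct): U must equal 3 ⇒ U=3.
Step 6. [col 3: T + D ≡ F (mod 10)] D=4 is one option consistent with column 3 (T + D ≡ F (mod 10), carry-in 0) — take it ⇒ D=4.
Step 7. [col 3: T + D ≡ F (mod 10)] from column 3 (D=4, F=1, carry-in 0, digits 1,3,4,5,6,9 already taken and all letters distinct): T must equal 7 ⇒ T=7.
Step 8. [col 5: T + X ≡ E (mod 10)] several values work for X in column 5 (T + X ≡ E (mod 10), carry-in 1); try X=2, so X=2.
Step 9. [col 5: T + X ≡ E (mod 10)] column 5 reads T+X+carry(1)=E with T=7, X=2; with digits 1,2,3,4,5,6,7,9 already taken and all letters distinct, the only value for E is 0 ⇒ E=0.
Step 10. [col 6: X + V ≡ F (mod 10)] column 6: given X=2, F=1, carry-in 1, and digits 0,1,2,3,4,5,6,7,9 already taken and all letters distinct, X+V≡F (mod 10) forces V=8 ⇒ V=8.

Answer: D=4, E=0, F=1, I=5, L=9, M=6, T=7, U=3, V=8, X=2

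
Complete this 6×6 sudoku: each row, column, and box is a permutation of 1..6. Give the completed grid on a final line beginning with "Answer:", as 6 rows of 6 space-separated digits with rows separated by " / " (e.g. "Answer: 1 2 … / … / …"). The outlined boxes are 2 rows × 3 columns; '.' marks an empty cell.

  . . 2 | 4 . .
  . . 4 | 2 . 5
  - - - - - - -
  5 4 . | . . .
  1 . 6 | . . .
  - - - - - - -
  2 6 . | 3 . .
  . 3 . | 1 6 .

Step 1. [r1c6∈{1,3,6}] across box 2, 6 lands solely at r1c6, so r1c6=6.
Step 2. [r5c5∈{4,5}] 5 has one home in box 6: r5c5, so r5c5=5.
Step 3. [r4c5∈{2,3,4}] 4 has one home in col 5: r4c5 ⇒ r4c5=4.
Step 4. [r3c5∈{1,2,3}] in col 5, 2 fits only at r3c5. So r3c5=2.
Step 5. [r2c2∈{1}] only 1 remains possible at r2c2. So r2c2=1.
Step 6. [r1c1∈{3}] nothing but 3 survives at r1c1, so r1c1=3.
Step 7. [r6c6∈{2,4}] r6c6 is the only open cell in row 6 admitting 2 ⇒ r6c6=2.
Step 8. [r3c3∈{3}] r3c3's peers cover all but 3, so r3c3=3.
Step 9. [r2c5∈{3}] r2c5's peers cover all but 3 ⇒ r2c5=3.
Step 10. [r6c3∈{5}] r6c3 is down to just 5. So r6c3=5.
Step 11. [r4c4∈{5}] r4c4's peers cover all but 5 ⇒ r4c4=5.
Step 12. [r1c5∈{1}] r1c5's peers cover all but 1. So r1c5=1.
Step 13. [r4c6∈{3}] r4c6's peers cover all but 3, so r4c6=3.
Step 14. [r3c4∈{6}] only 6 remains possible at r3c4 ⇒ r3c4=6.
Step 15. [r3c6∈{1}] only 1 remains possible at r3c6 ⇒ r3c6=1.
Step 16. [r6c1∈{4}] r6c1's peers cover all but 4, so r6c1=4.
Step 17. [r1c2∈{5}] nothing but 5 survives at r1c2. So r1c2=5.
Step 18. [r2c1∈{6}] r2c1 is down to just 6, so r2c1=6.
Step 19. [r4c2∈{2}] only 2 remains possible at r4c2. So r4c2=2.
Step 20. [r5c3∈{1}] r5c3 is down to just 1 ⇒ r5c3=1.
Step 21. [r5c6∈{4}] r5c6 has the single candidate 4, so r5c6=4.

Answer: 3 5 2 4 1 6 / 6 1 4 2 3 5 / 5 4 3 6 2 1 / 1 2 6 5 4 3 / 2 6 1 3 5 4 / 4 3 5 1 6 2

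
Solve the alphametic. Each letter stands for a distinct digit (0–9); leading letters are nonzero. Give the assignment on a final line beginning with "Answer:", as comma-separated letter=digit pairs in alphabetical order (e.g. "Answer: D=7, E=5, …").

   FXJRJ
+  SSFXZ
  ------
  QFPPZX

Step 1. [col 1: J + Z ≡ X (mod 10)] no forcing yet in column 1 (carry-in 0); J=2 is free and consistent — try it, so J=2.
Step 2. [Q] adding two 5-digit numbers gives at most 5+1 digits, and here it does — Q is that final carry and must be 1. So Q=1.
Step 3. [col 1: J + Z ≡ X (mod 10)] column 1 (J + Z ≡ X (mod 10), carry-in 0) doesn't pin Z yet; pick Z=5 and continue, so Z=5.
Step 4. [col 1: J + Z ≡ X (mod 10)] in column 1 we have J+Z≡X with carry-in 0; given J=2, Z=5 and digits 1,2,5 already taken and all letters distinct, that pins X to 7, so X=7.
Step 5. [col 2: R + X ≡ Z (mod 10)] in column 2 we have R+X≡Z with carry-in 0; given X=7, Z=5 and digits 1,2,5,7 already taken and all letters distinct, that pins R to 8 ⇒ R=8.
Step 6. [col 3: J + F ≡ P (mod 10)] column 3 (J + F ≡ P (mod 10), carry-in 1) doesn't pin P yet; pick P=6 and continue, so P=6.
Step 7. [col 3: J + F ≡ P (mod 10)] column 3 reads J+F+carry(1)=P with J=2, P=6; with digits 1,2,5,6,7,8 already taken and all letters distinct, the only value for F is 3, so F=3.
Step 8. [col 4: X + S ≡ P (mod 10)] in column 4 we have X+S≡P with carry-in 0; given X=7, P=6 and digits 1,2,3,5,6,7,8 already taken and all letters distinct, that pins S to 9, so S=9.

Answer: F=3, J=2, P=6, Q=1, R=8, S=9, X=7, Z=5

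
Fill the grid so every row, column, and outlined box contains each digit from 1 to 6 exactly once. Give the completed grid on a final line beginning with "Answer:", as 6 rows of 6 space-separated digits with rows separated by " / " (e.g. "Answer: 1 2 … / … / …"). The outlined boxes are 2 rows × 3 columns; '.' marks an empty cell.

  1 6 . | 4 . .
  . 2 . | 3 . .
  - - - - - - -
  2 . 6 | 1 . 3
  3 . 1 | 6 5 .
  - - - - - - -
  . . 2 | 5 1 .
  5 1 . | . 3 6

Step 1. [r4c2∈{4}] only 4 remains possible at r4c2, so r4c2=4.
Step 2. [r2c1∈{4}] nothing but 4 survives at r2c1. So r2c1=4.
Step 3. [r2c3∈{5}] nothing but 5 survives at r2c3. So r2c3=5.
Step 4. [r4c6∈{2}] r4c6 is down to just 2, so r4c6=2.
Step 5. [r1c3∈{3}] only 3 remains possible at r1c3 ⇒ r1c3=3.
Step 6. [r6c4∈{2}] r6c4 is down to just 2 ⇒ r6c4=2.
Step 7. [r2c5∈{6}] only 6 remains possible at r2c5 ⇒ r2c5=6.
Step 8. [r1c6∈{5}] r1c6 is down to just 5. So r1c6=5.
Step 9. [r5c6∈{4}] only 4 remains possible at r5c6. So r5c6=4.
Step 10. [r6c3∈{4}] nothing but 4 survives at r6c3 ⇒ r6c3=4.
Step 11. [r5c1∈{6}] nothing but 6 survives at r5c1. So r5c1=6.
Step 12. [r2c6∈{1}] r2c6's peers cover all but 1. So r2c6=1.
Step 13. [r1c5∈{2}] nothing but 2 survives at r1c5. So r1c5=2.
Step 14. [r3c5∈{4}] r3c5 has the single candidate 4, so r3c5=4.
Step 15. [r5c2∈{3}] r5c2 is down to just 3. So r5c2=3.
Step 16. [r3c2∈{5}] r3c2 has the single candidate 5. So r3c2=5.

Answer: 1 6 3 4 2 5 / 4 2 5 3 6 1 / 2 5 6 1 4 3 / 3 4 1 6 5 2 / 6 3 2 5 1 4 / 5 1 4 2 3 6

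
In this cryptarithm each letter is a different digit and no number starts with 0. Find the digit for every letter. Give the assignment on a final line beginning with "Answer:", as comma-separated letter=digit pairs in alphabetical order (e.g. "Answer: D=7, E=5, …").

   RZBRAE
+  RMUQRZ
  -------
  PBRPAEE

Step 1. [col 1: E + Z ≡ E (mod 10)] from column 1 (nothing yet, carry-in 0, all letters distinct, none taken yet): Z must equal 0. So Z=0.
Step 2. [P] adding two 6-digit numbers gives at most 6+1 digits, and here it does — P is that final carry and must be 1. So P=1.
Step 3. [col 1: E + Z ≡ E (mod 10)] no forcing yet in column 1 (carry-in 0); E=9 is free and consistent — try it, so E=9.
Step 4. [col 2: A + R ≡ E (mod 10)] R=6 is one option consistent with column 2 (A + R ≡ E (mod 10), carry-in 0) — take it, so R=6.
Step 5. [col 2: A + R ≡ E (mod 10)] from column 2 (R=6, E=9, carry-in 0, digits 0,1,6,9 already taken and all letters distinct): A must equal 3 ⇒ A=3.
Step 6. [col 3: R + Q ≡ A (mod 10)] column 3 reads R+Q+carry(0)=A with R=6, A=3; with digits 0,1,3,6,9 already taken and all letters distinct, the only value for Q is 7, so Q=7.
Step 7. [col 4: B + U ≡ P (mod 10)] no forcing yet in column 4 (carry-in 1); B=2 is free and consistent — try it, so B=2.
Step 8. [col 4: B + U ≡ P (mod 10)] column 4 reads B+U+carry(1)=P with B=2, P=1; with digits 0,1,2,3,6,7,9 already taken and all letters distinct, the only value for U is 8, so U=8.
Step 9. [col 5: Z + M ≡ R (mod 10)] in column 5 we have Z+M≡R with carry-in 1; given Z=0, R=6 and digits 0,1,2,3,6,7,8,9 already taken and all letters distinct, that pins M to 5 ⇒ M=5.

Answer: A=3, B=2, E=9, M=5, P=1, Q=7, R=6, U=8, Z=0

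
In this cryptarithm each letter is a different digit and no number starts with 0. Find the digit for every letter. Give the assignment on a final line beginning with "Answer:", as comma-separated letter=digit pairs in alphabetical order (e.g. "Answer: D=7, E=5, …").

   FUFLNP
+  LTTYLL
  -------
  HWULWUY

Step 1. [col 1: P + L ≡ Y (mod 10)] P=8 is one option consistent with column 1 (P + L ≡ Y (mod 10), carry-in 0) — take it, so P=8.
Step 2. [col 1: P + L ≡ Y (mod 10)] several values work for L in column 1 (P + L ≡ Y (mod 10), carry-in 0); try L=7, so L=7.
Step 3. [col 1: P + L ≡ Y (mod 10)] column 1 reads P+L+carry(0)=Y with P=8, L=7; with digits 7,8 already taken and all letters distinct, the only value for Y is 5, so Y=5.
Step 4. [col 2: N + L ≡ U (mod 10)] column 2 (N + L ≡ U (mod 10), carry-in 1) doesn't pin N yet; pick N=4 and continue, so N=4.
Step 5. [col 2: N + L ≡ U (mod 10)] in column 2 we have N+L≡U with carry-in 1; given N=4, L=7 and digits 4,5,7,8 already taken and all letters distinct, that pins U to 2 ⇒ U=2.
Step 6. [H] the sum has 7 digits but both addends have 6; that extra leading digit H is the final carry, namely 1, so H=1.
Step 7. [col 3: L + Y ≡ W (mod 10)] in column 3 we have L+Y≡W with carry-in 1; given L=7, Y=5 and digits 1,2,4,5,7,8 already taken and all letters distinct, that pins W to 3 ⇒ W=3.
Step 8. [col 4: F + T ≡ L (mod 10)] no forcing yet in column 4 (carry-in 1); T=0 is free and consistent — try it. So T=0.
Step 9. [col 4: F + T ≡ L (mod 10)] in column 4 we have F+T≡L with carry-in 1; given T=0, L=7 and digits 0,1,2,3,4,5,7,8 already taken and all letters distinct, that pins F to 6. So F=6.

Answer: F=6, H=1, L=7, N=4, P=8, T=0, U=2, W=3, Y=5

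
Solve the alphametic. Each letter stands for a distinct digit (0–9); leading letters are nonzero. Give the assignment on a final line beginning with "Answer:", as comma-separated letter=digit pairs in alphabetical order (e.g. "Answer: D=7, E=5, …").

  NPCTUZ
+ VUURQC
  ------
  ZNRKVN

Step 1. [col 1: Z + C ≡ N (mod 10)] column 1 (Z + C ≡ N (mod 10), carry-in 0) doesn't pin C yet; pick C=8 and continue. So C=8.
Step 2. [col 1: Z + C ≡ N (mod 10)] column 1 (Z + C ≡ N (mod 10), carry-in 0) doesn't pin N yet; pick N=7 and continue, so N=7.
Step 3. [col 1: Z + C ≡ N (mod 10)] column 1 reads Z+C+carry(0)=N with C=8, N=7; with digits 7,8 already taken and all letters distinct, the only value for Z is 9. So Z=9.
Step 4. [col 2: U + Q ≡ V (mod 10)] column 2 (U + Q ≡ V (mod 10), carry-in 1) doesn't pin Q yet; pick Q=6 and continue ⇒ Q=6.
Step 5. [col 2: U + Q ≡ V (mod 10)] several values work for V in column 2 (U + Q ≡ V (mod 10), carry-in 1); try V=2 ⇒ V=2.
Step 6. [col 2: U + Q ≡ V (mod 10)] column 2: given Q=6, V=2, carry-in 1, and digits 2,6,7,8,9 already taken and all letters distinct, U+Q≡V (mod 10) forces U=5. So U=5.
Step 7. [col 3: T + R ≡ K (mod 10)] column 3: given nothing yet, carry-in 1, and digits 2,5,6,7,8,9 already taken and all letters distinct, T+R≡K (mod 10) forces K=4, so K=4.
Step 8. [col 3: T + R ≡ K (mod 10)] no forcing yet in column 3 (carry-in 1); T=0 is free and consistent — try it, so T=0.
Step 9. [col 3: T + R ≡ K (mod 10)] in column 3 we have T+R≡K with carry-in 1; given T=0, K=4 and digits 0,2,4,5,6,7,8,9 already taken and all letters distinct, that pins R to 3, so R=3.
Step 10. [col 5: P + U ≡ N (mod 10)] column 5 reads P+U+carry(1)=N with U=5, N=7; with digits 0,2,3,4,5,6,7,8,9 already taken and all letters distinct, the only value for P is 1, so P=1.

Answer: C=8, K=4, N=7, P=1, Q=6, R=3, T=0, U=5, V=2, Z=9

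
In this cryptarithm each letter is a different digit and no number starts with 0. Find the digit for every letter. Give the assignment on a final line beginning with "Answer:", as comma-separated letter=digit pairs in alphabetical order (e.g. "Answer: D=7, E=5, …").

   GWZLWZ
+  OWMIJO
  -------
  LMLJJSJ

Step 1. [col 1: Z + O ≡ J (mod 10)] column 1 (Z + O ≡ J (mod 10), carry-in 0) doesn't pin Z yet; pick Z=7 and continue ⇒ Z=7.
Step 2. [col 1: Z + O ≡ J (mod 10)] several values work for O in column 1 (Z + O ≡ J (mod 10), carry-in 0); try O=3 ⇒ O=3.
Step 3. [col 1: Z + O ≡ J (mod 10)] in column 1 we have Z+O≡J with carry-in 0; given Z=7, O=3 and digits 3,7 already taken and all letters distinct, that pins J to 0. So J=0.
Step 4. [col 2: W + J ≡ S (mod 10)] several values work for S in column 2 (W + J ≡ S (mod 10), carry-in 1); try S=6, so S=6.
Step 5. [L] the sum has 7 digits but both addends have 6; that extra leading digit L is the final carry, namely 1. So L=1.
Step 6. [col 2: W + J ≡ S (mod 10)] column 2: given J=0, S=6, carry-in 1, and digits 0,1,3,6,7 already taken and all letters distinct, W+J≡S (mod 10) forces W=5 ⇒ W=5.
Step 7. [col 3: L + I ≡ J (mod 10)] from column 3 (L=1, J=0, carry-in 0, digits 0,1,3,5,6,7 already taken and all letters distinct): I must equal 9. So I=9.
Step 8. [col 4: Z + M ≡ J (mod 10)] column 4 reads Z+M+carry(1)=J with Z=7, J=0; with digits 0,1,3,5,6,7,9 already taken and all letters distinct, the only value for M is 2, so M=2.
Step 9. [col 6: G + O ≡ M (mod 10)] from column 6 (O=3, M=2, carry-in 1, digits 0,1,2,3,5,6,7,9 already taken and all letters distinct): G must equal 8, so G=8.

Answer: G=8, I=9, J=0, L=1, M=2, O=3, S=6, W=5, Z=7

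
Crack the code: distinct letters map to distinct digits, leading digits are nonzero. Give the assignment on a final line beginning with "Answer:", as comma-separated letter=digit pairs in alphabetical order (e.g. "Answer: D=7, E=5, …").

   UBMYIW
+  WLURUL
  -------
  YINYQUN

Step 1. [col 1: W + L ≡ N (mod 10)] column 1 (W + L ≡ N (mod 10), carry-in 0) doesn't pin W yet; pick W=7 and continue, so W=7.
Step 2. [Y] Y is the leading digit of a 7-digit sum of two 6-digit numbers; the final carry is exactly 1. So Y=1.
Step 3. [col 1: W + L ≡ N (mod 10)] column 1 (W + L ≡ N (mod 10), carry-in 0) doesn't pin N yet; pick N=9 and continue. So N=9.
Step 4. [col 1: W + L ≡ N (mod 10)] column 1 reads W+L+carry(0)=N with W=7, N=9; with digits 1,7,9 already taken and all letters distinct, the only value for L is 2, so L=2.
Step 5. [col 2: I + U ≡ U (mod 10)] in column 2 we have I+U≡U with carry-in 0; given nothing yet and digits 1,2,7,9 already taken and all letters distinct, that pins I to 0. So I=0.
Step 6. [col 2: I + U ≡ U (mod 10)] column 2 (I + U ≡ U (mod 10), carry-in 0) doesn't pin U yet; pick U=3 and continue, so U=3.
Step 7. [col 3: Y + R ≡ Q (mod 10)] column 3 (Y + R ≡ Q (mod 10), carry-in 0) doesn't pin R yet; pick R=4 and continue. So R=4.
Step 8. [col 3: Y + R ≡ Q (mod 10)] column 3: given Y=1, R=4, carry-in 0, and digits 0,1,2,3,4,7,9 already taken and all letters distinct, Y+R≡Q (mod 10) forces Q=5. So Q=5.
Step 9. [col 4: M + U ≡ Y (mod 10)] in column 4 we have M+U≡Y with carry-in 0; given U=3, Y=1 and digits 0,1,2,3,4,5,7,9 already taken and all letters distinct, that pins M to 8. So M=8.
Step 10. [col 5: B + L ≡ N (mod 10)] column 5: given L=2, N=9, carry-in 1, and digits 0,1,2,3,4,5,7,8,9 already taken and all letters distinct, B+L≡N (mod 10) forces B=6 ⇒ B=6.

Answer: B=6, I=0, L=2, M=8, N=9, Q=5, R=4, U=3, W=7, Y=1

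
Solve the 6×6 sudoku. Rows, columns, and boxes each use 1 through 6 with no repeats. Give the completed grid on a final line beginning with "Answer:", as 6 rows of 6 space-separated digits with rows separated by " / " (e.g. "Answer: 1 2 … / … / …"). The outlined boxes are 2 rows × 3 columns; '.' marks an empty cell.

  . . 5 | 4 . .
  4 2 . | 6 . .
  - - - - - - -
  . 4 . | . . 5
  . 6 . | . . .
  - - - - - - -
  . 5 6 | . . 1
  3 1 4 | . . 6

Step 1. [r2c6∈{3}] only 3 remains possible at r2c6. So r2c6=3.
Step 2. [r5c1∈{2}] r5c1 has the single candidate 2. So r5c1=2.
Step 3. [r3c1∈{1}] r3c1 has the single candidate 1 ⇒ r3c1=1.
Step 4. [r1c5∈{1,2}] across row 1, 1 lands solely at r1c5 ⇒ r1c5=1.
Step 5. [r5c4∈{3}] r5c4 is down to just 3 ⇒ r5c4=3.
Step 6. [r3c4∈{2}] r3c4's peers cover all but 2. So r3c4=2.
Step 7. [r3c3∈{3}] only 3 remains possible at r3c3. So r3c3=3.
Step 8. [r2c5∈{5}] r2c5's peers cover all but 5 ⇒ r2c5=5.
Step 9. [r4c6∈{4}] r4c6 has the single candidate 4. So r4c6=4.
Step 10. [r1c6∈{2}] only 2 remains possible at r1c6. So r1c6=2.
Step 11. [r6c4∈{5}] nothing but 5 survives at r6c4, so r6c4=5.
Step 12. [r3c5∈{6}] r3c5's peers cover all but 6 ⇒ r3c5=6.
Step 13. [r2c3∈{1}] r2c3's peers cover all but 1, so r2c3=1.
Step 14. [r4c3∈{2}] r4c3's peers cover all but 2 ⇒ r4c3=2.
Step 15. [r5c5∈{4}] r5c5 is down to just 4, so r5c5=4.
Step 16. [r4c4∈{1}] r4c4 has the single candidate 1 ⇒ r4c4=1.
Step 17. [r1c1∈{6}] r1c1 has the single candidate 6 ⇒ r1c1=6.
Step 18. [r6c5∈{2}] nothing but 2 survives at r6c5, so r6c5=2.
Step 19. [r4c1∈{5}] nothing but 5 survives at r4c1. So r4c1=5.
Step 20. [r1c2∈{3}] r1c2 is down to just 3, so r1c2=3.
Step 21. [r4c5∈{3}] r4c5's peers cover all but 3 ⇒ r4c5=3.

Answer: 6 3 5 4 1 2 / 4 2 1 6 5 3 / 1 4 3 2 6 5 / 5 6 2 1 3 4 / 2 5 6 3 4 1 / 3 1 4 5 2 6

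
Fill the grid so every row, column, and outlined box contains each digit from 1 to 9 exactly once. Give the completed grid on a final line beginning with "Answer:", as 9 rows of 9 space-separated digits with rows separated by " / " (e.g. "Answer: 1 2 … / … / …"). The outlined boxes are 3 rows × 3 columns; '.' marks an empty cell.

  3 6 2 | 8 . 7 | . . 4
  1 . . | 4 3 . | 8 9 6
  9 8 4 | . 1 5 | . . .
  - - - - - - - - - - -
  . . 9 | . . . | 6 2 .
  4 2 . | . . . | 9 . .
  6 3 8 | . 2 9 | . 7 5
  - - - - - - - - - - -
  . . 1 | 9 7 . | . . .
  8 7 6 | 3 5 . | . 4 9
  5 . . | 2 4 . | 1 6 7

Step 1. [r3c8∈{3}] r3c8's peers cover all but 3 ⇒ r3c8=3.
Step 2. [r4c2∈{1,5}] r4c2 is the only open cell in col 2 admitting 1, so r4c2=1.
Step 3. [r5c9∈{1,3,8}] 1 has one home in col 9: r5c9. So r5c9=1.
Step 4. [r4c5∈{8}] nothing but 8 survives at r4c5. So r4c5=8.
Step 5. [r7c9∈{2,3,8}] 8 has one home in col 9: r7c9, so r7c9=8.
Step 6. [r5c3∈{5,7}] across box 4, 5 lands solely at r5c3, so r5c3=5.
Step 7. [r7c7∈{2,3,5}] r7c7 is the only open cell in row 7 admitting 3 ⇒ r7c7=3.
Step 8. [r5c6∈{3,6}] row 5 places 3 nowhere but r5c6. So r5c6=3.
Step 9. [r5c4∈{6,7}] across row 5, 7 lands solely at r5c4 ⇒ r5c4=7.
Step 10. [r1c8∈{1,5}] row 1 places 1 nowhere but r1c8 ⇒ r1c8=1.
Step 11. [r8c7∈{2}] r8c7 has the single candidate 2. So r8c7=2.
Step 12. [r9c3∈{3}] r9c3's peers cover all but 3. So r9c3=3.
Step 13. [r7c6∈{6}] r7c6 has the single candidate 6. So r7c6=6.
Step 14. [r7c2∈{4}] r7c2's peers cover all but 4 ⇒ r7c2=4.
Step 15. [r1c5∈{9}] r1c5 has the single candidate 9, so r1c5=9.
Step 16. [r3c4∈{6}] r3c4 is down to just 6, so r3c4=6.
Step 17. [r4c1∈{7}] only 7 remains possible at r4c1, so r4c1=7.
Step 18. [r5c5∈{6}] nothing but 6 survives at r5c5, so r5c5=6.
Step 19. [r5c8∈{8}] r5c8 is down to just 8 ⇒ r5c8=8.
Step 20. [r2c6∈{2}] nothing but 2 survives at r2c6 ⇒ r2c6=2.
Step 21. [r8c6∈{1}] nothing but 1 survives at r8c6 ⇒ r8c6=1.
Step 22. [r7c8∈{5}] r7c8's peers cover all but 5. So r7c8=5.
Step 23. [r3c9∈{2}] r3c9 is down to just 2, so r3c9=2.
Step 24. [r2c3∈{7}] r2c3 is down to just 7. So r2c3=7.
Step 25. [r4c6∈{4}] r4c6 has the single candidate 4, so r4c6=4.
Step 26. [r7c1∈{2}] only 2 remains possible at r7c1 ⇒ r7c1=2.
Step 27. [r1c7∈{5}] nothing but 5 survives at r1c7. So r1c7=5.
Step 28. [r6c7∈{4}] r6c7 has the single candidate 4. So r6c7=4.
Step 29. [r2c2∈{5}] nothing but 5 survives at r2c2, so r2c2=5.
Step 30. [r3c7∈{7}] r3c7 is down to just 7. So r3c7=7.
Step 31. [r9c6∈{8}] only 8 remains possible at r9c6, so r9c6=8.
Step 32. [r9c2∈{9}] r9c2 is down to just 9 ⇒ r9c2=9.
Step 33. [r4c9∈{3}] r4c9's peers cover all but 3 ⇒ r4c9=3.
Step 34. [r6c4∈{1}] r6c4's peers cover all but 1, so r6c4=1.
Step 35. [r4c4∈{5}] r4c4 has the single candidate 5. So r4c4=5.

Answer: 3 6 2 8 9 7 5 1 4 / 1 5 7 4 3 2 8 9 6 / 9 8 4 6 1 5 7 3 2 / 7 1 9 5 8 4 6 2 3 / 4 2 5 7 6 3 9 8 1 / 6 3 8 1 2 9 4 7 5 / 2 4 1 9 7 6 3 5 8 / 8 7 6 3 5 1 2 4 9 / 5 9 3 2 4 8 1 6 7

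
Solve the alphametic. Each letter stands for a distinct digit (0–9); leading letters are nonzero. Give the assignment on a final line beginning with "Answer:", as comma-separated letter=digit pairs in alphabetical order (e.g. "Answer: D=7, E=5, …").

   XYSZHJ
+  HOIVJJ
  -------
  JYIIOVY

Step 1. [col 1: J + J ≡ Y (mod 10)] several values work for Y in column 1 (J + J ≡ Y (mod 10), carry-in 0); try Y=2. So Y=2.
Step 2. [col 1: J + J ≡ Y (mod 10)] no forcing yet in column 1 (carry-in 0); J=1 is free and consistent — try it. So J=1.
Step 3. [col 2: H + J ≡ V (mod 10)] column 2 (H + J ≡ V (mod 10), carry-in 0) doesn't pin H yet; pick H=5 and continue. So H=5.
Step 4. [col 2: H + J ≡ V (mod 10)] in column 2 we have H+J≡V with carry-in 0; given H=5, J=1 and digits 1,2,5 already taken and all letters distinct, that pins V to 6, so V=6.
Step 5. [col 3: Z + V ≡ O (mod 10)] column 3 (Z + V ≡ O (mod 10), carry-in 0) doesn't pin O yet; pick O=0 and continue, so O=0.
Step 6. [col 3: Z + V ≡ O (mod 10)] in column 3 we have Z+V≡O with carry-in 0; given V=6, O=0 and digits 0,1,2,5,6 already taken and all letters distinct, that pins Z to 4 ⇒ Z=4.
Step 7. [col 4: S + I ≡ I (mod 10)] from column 4 (nothing yet, carry-in 1, digits 0,1,2,4,5,6 already taken and all letters distinct): S must equal 9. So S=9.
Step 8. [col 4: S + I ≡ I (mod 10)] several values work for I in column 4 (S + I ≡ I (mod 10), carry-in 1); try I=3 ⇒ I=3.
Step 9. [col 6: X + H ≡ Y (mod 10)] column 6: given H=5, Y=2, carry-in 0, and digits 0,1,2,3,4,5,6,9 already taken and all letters distinct, X+H≡Y (mod 10) forces X=7. So X=7.

Answer: H=5, I=3, J=1, O=0, S=9, V=6, X=7, Y=2, Z=4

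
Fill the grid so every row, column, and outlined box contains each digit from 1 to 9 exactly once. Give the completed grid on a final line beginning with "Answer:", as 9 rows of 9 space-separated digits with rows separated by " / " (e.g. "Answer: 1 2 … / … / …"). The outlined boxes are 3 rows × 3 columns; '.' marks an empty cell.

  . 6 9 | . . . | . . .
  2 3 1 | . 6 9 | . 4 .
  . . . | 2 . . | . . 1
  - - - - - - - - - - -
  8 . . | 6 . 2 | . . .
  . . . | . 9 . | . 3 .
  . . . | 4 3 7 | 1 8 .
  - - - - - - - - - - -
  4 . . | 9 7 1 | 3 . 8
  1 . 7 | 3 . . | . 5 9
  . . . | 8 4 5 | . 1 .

Step 1. [r3c3∈{4,5,8}] in col 3, 8 fits only at r3c3 ⇒ r3c3=8.
Step 2. [r3c5∈{5}] r3c5 has the single candidate 5. So r3c5=5.
Step 3. [r5c4∈{1,5}] across col 4, 5 lands solely at r5c4, so r5c4=5.
Step 4. [r3c1∈{7}] r3c1's peers cover all but 7. So r3c1=7.
Step 5. [r5c1∈{6}] only 6 remains possible at r5c1. So r5c1=6.
Step 6. [r5c2∈{1,2,4,7}] r5c2 is the only open cell in row 5 admitting 1, so r5c2=1.
Step 7. [r4c2∈{4,5,7,9}] col 2 places 7 nowhere but r4c2, so r4c2=7.
Step 8. [r1c8∈{2,7}] r1c8 is the only open cell in col 8 admitting 7. So r1c8=7.
Step 9. [r7c8∈{2,6}] col 8 places 2 nowhere but r7c8 ⇒ r7c8=2.
Step 10. [r2c9∈{5}] only 5 remains possible at r2c9. So r2c9=5.
Step 11. [r4c9∈{4}] r4c9 is down to just 4 ⇒ r4c9=4.
Step 12. [r1c6∈{3,4,8}] across row 1, 4 lands solely at r1c6, so r1c6=4.
Step 13. [r7c3∈{5,6}] across row 7, 6 lands solely at r7c3. So r7c3=6.
Step 14. [r1c5∈{1,8}] r1c5 is the only open cell in col 5 admitting 8. So r1c5=8.
Step 15. [r3c8∈{6,9}] in col 8, 6 fits only at r3c8, so r3c8=6.
Step 16. [r1c7∈{2}] only 2 remains possible at r1c7. So r1c7=2.
Step 17. [r9c1∈{3,9}] r9c1 is the only open cell in col 1 admitting 3 ⇒ r9c1=3.
Step 18. [r9c3∈{2}] r9c3 is down to just 2 ⇒ r9c3=2.
Step 19. [r6c2∈{2,5,9}] in col 2, 2 fits only at r6c2, so r6c2=2.
Step 20. [r6c3∈{5}] r6c3's peers cover all but 5, so r6c3=5.
Step 21. [r5c7∈{7}] r5c7 has the single candidate 7, so r5c7=7.
Step 22. [r9c7∈{6}] r9c7's peers cover all but 6, so r9c7=6.
Step 23. [r4c7∈{5,9}] across row 4, 5 lands solely at r4c7, so r4c7=5.
Step 24. [r5c9∈{2}] nothing but 2 survives at r5c9 ⇒ r5c9=2.
Step 25. [r2c4∈{7}] r2c4 has the single candidate 7, so r2c4=7.
Step 26. [r6c9∈{6}] r6c9 has the single candidate 6. So r6c9=6.
Step 27. [r9c2∈{9}] nothing but 9 survives at r9c2 ⇒ r9c2=9.
Step 28. [r1c4∈{1}] nothing but 1 survives at r1c4. So r1c4=1.
Step 29. [r1c1∈{5}] r1c1 is down to just 5. So r1c1=5.
Step 30. [r3c7∈{9}] r3c7 has the single candidate 9 ⇒ r3c7=9.
Step 31. [r7c2∈{5}] r7c2 is down to just 5, so r7c2=5.
Step 32. [r2c7∈{8}] r2c7 is down to just 8 ⇒ r2c7=8.
Step 33. [r4c3∈{3}] r4c3 has the single candidate 3, so r4c3=3.
Step 34. [r8c5∈{2}] only 2 remains possible at r8c5. So r8c5=2.
Step 35. [r6c1∈{9}] only 9 remains possible at r6c1 ⇒ r6c1=9.
Step 36. [r8c7∈{4}] r8c7's peers cover all but 4 ⇒ r8c7=4.
Step 37. [r3c6∈{3}] r3c6 is down to just 3 ⇒ r3c6=3.
Step 38. [r3c2∈{4}] r3c2 has the single candidate 4, so r3c2=4.
Step 39. [r5c6∈{8}] r5c6 is down to just 8 ⇒ r5c6=8.
Step 40. [r4c5∈{1}] r4c5 has the single candidate 1. So r4c5=1.
Step 41. [r5c3∈{4}] r5c3's peers cover all but 4. So r5c3=4.
Step 42. [r1c9∈{3}] only 3 remains possible at r1c9 ⇒ r1c9=3.
Step 43. [r8c2∈{8}] r8c2 is down to just 8. So r8c2=8.
Step 44. [r9c9∈{7}] r9c9 is down to just 7. So r9c9=7.
Step 45. [r4c8∈{9}] r4c8 is down to just 9, so r4c8=9.
Step 46. [r8c6∈{6}] only 6 remains possible at r8c6 ⇒ r8c6=6.

Answer: 5 6 9 1 8 4 2 7 3 / 2 3 1 7 6 9 8 4 5 / 7 4 8 2 5 3 9 6 1 / 8 7 3 6 1 2 5 9 4 / 6 1 4 5 9 8 7 3 2 / 9 2 5 4 3 7 1 8 6 / 4 5 6 9 7 1 3 2 8 / 1 8 7 3 2 6 4 5 9 / 3 9 2 8 4 5 6 1 7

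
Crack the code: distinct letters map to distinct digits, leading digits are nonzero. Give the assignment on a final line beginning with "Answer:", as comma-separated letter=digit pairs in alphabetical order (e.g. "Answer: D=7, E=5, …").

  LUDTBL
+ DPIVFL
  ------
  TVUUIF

Step 1. [col 1: L + L ≡ F (mod 10)] no forcing yet in column 1 (carry-in 0); F=6 is free and consistent — try it. So F=6.
Step 2. [col 1: L + L ≡ F (mod 10)] several values work for L in column 1 (L + L ≡ F (mod 10), carry-in 0); try L=3 ⇒ L=3.
Step 3. [col 2: B + F ≡ I (mod 10)] column 2 (B + F ≡ I (mod 10), carry-in 0) doesn't pin B yet; pick B=9 and continue, so B=9.
Step 4. [col 2: B + F ≡ I (mod 10)] from column 2 (B=9, F=6, carry-in 0, digits 3,6,9 already taken and all letters distinct): I must equal 5, so I=5.
Step 5. [col 3: T + V ≡ U (mod 10)] several values work for V in column 3 (T + V ≡ U (mod 10), carry-in 1); try V=2. So V=2.
Step 6. [col 3: T + V ≡ U (mod 10)] T=7 is one option consistent with column 3 (T + V ≡ U (mod 10), carry-in 1) — take it, so T=7.
Step 7. [col 3: T + V ≡ U (mod 10)] column 3: given T=7, V=2, carry-in 1, and digits 2,3,5,6,7,9 already taken and all letters distinct, T+V≡U (mod 10) forces U=0. So U=0.
Step 8. [col 4: D + I ≡ U (mod 10)] in column 4 we have D+I≡U with carry-in 1; given I=5, U=0 and digits 0,2,3,5,6,7,9 already taken and all letters distinct, that pins D to 4 ⇒ D=4.
Step 9. [col 5: U + P ≡ V (mod 10)] column 5 reads U+P+carry(1)=V with U=0, V=2; with digits 0,2,3,4,5,6,7,9 already taken and all letters distinct, the only value for P is 1. So P=1.

Answer: B=9, D=4, F=6, I=5, L=3, P=1, T=7, U=0, V=2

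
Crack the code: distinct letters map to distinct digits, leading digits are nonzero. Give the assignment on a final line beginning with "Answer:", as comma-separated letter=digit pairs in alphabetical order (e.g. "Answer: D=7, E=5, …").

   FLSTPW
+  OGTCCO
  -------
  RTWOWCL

Step 1. [R] R is the leading digit of a 7-digit sum of two 6-digit numbers; the final carry is exactly 1, so R=1.
Step 2. [col 1: W + O ≡ L (mod 10)] column 1 (W + O ≡ L (mod 10), carry-in 0) doesn't pin O yet; pick O=8 and continue, so O=8.
Step 3. [col 1: W + O ≡ L (mod 10)] W=6 is one option consistent with column 1 (W + O ≡ L (mod 10), carry-in 0) — take it. So W=6.
Step 4. [col 1: W + O ≡ L (mod 10)] column 1: given W=6, O=8, carry-in 0, and digits 1,6,8 already taken and all letters distinct, W+O≡L (mod 10) forces L=4 ⇒ L=4.
Step 5. [col 2: P + C ≡ C (mod 10)] from column 2 (nothing yet, carry-in 1, digits 1,4,6,8 already taken and all letters distinct): P must equal 9, so P=9.
Step 6. [col 2: P + C ≡ C (mod 10)] C=0 is one option consistent with column 2 (P + C ≡ C (mod 10), carry-in 1) — take it, so C=0.
Step 7. [col 3: T + C ≡ W (mod 10)] from column 3 (C=0, W=6, carry-in 1, digits 0,1,4,6,8,9 already taken and all letters distinct): T must equal 5, so T=5.
Step 8. [col 4: S + T ≡ O (mod 10)] in column 4 we have S+T≡O with carry-in 0; given T=5, O=8 and digits 0,1,4,5,6,8,9 already taken and all letters distinct, that pins S to 3. So S=3.
Step 9. [col 5: L + G ≡ W (mod 10)] column 5 reads L+G+carry(0)=W with L=4, W=6; with digits 0,1,3,4,5,6,8,9 already taken and all letters distinct, the only value for G is 2 ⇒ G=2.
Step 10. [col 6: F + O ≡ T (mod 10)] column 6 reads F+O+carry(0)=T with O=8, T=5; with digits 0,1,2,3,4,5,6,8,9 already taken and all letters distinct, the only value for F is 7. So F=7.

Answer: C=0, F=7, G=2, L=4, O=8, P=9, R=1, S=3, T=5, W=6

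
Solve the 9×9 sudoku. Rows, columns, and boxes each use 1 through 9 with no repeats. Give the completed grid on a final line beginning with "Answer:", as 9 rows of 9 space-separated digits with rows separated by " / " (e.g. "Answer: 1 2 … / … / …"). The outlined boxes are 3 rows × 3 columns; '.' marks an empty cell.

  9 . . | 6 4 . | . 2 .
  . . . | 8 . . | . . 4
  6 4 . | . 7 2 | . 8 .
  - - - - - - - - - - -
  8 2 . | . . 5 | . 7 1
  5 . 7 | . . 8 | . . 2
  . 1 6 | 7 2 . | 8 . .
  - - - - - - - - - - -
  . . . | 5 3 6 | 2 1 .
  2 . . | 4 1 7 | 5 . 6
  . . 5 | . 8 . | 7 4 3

Step 1. [r8c8∈{9}] r8c8's peers cover all but 9 ⇒ r8c8=9.
Step 2. [r9c6∈{9}] r9c6 is down to just 9. So r9c6=9.
Step 3. [r5c7∈{3,4,6,9}] r5c7 is the only open cell in row 5 admitting 4. So r5c7=4.
Step 4. [r3c9∈{5,9}] r3c9 is the only open cell in row 3 admitting 5. So r3c9=5.
Step 5. [r4c3∈{3,4,9}] 4 has one home in row 4: r4c3, so r4c3=4.
Step 6. [r6c1∈{3}] r6c1 is down to just 3 ⇒ r6c1=3.
Step 7. [r1c2∈{3,5,7,8}] row 1 places 5 nowhere but r1c2 ⇒ r1c2=5.
Step 8. [r1c3∈{1,3,8}] 8 has one home in row 1: r1c3 ⇒ r1c3=8.
Step 9. [r5c2∈{9}] only 9 remains possible at r5c2. So r5c2=9.
Step 10. [r8c3∈{3}] r8c3 has the single candidate 3 ⇒ r8c3=3.
Step 11. [r2c2∈{3,7}] across col 2, 3 lands solely at r2c2 ⇒ r2c2=3.
Step 12. [r2c6∈{1}] nothing but 1 survives at r2c6. So r2c6=1.
Step 13. [r5c8∈{3,6}] across col 8, 3 lands solely at r5c8. So r5c8=3.
Step 14. [r4c7∈{6,9}] across box 6, 6 lands solely at r4c7, so r4c7=6.
Step 15. [r2c7∈{9}] r2c7's peers cover all but 9 ⇒ r2c7=9.
Step 16. [r1c7∈{1,3}] in row 1, 1 fits only at r1c7. So r1c7=1.
Step 17. [r3c4∈{3,9}] 9 has one home in row 3: r3c4 ⇒ r3c4=9.
Step 18. [r7c2∈{7,8}] in col 2, 7 fits only at r7c2, so r7c2=7.
Step 19. [r7c1∈{4}] r7c1 has the single candidate 4 ⇒ r7c1=4.
Step 20. [r7c9∈{8}] r7c9's peers cover all but 8 ⇒ r7c9=8.
Step 21. [r4c5∈{9}] r4c5's peers cover all but 9. So r4c5=9.
Step 22. [r6c9∈{9}] r6c9's peers cover all but 9 ⇒ r6c9=9.
Step 23. [r8c2∈{8}] r8c2 is down to just 8 ⇒ r8c2=8.
Step 24. [r1c6∈{3}] r1c6 is down to just 3. So r1c6=3.
Step 25. [r7c3∈{9}] only 9 remains possible at r7c3 ⇒ r7c3=9.
Step 26. [r6c6∈{4}] only 4 remains possible at r6c6 ⇒ r6c6=4.
Step 27. [r9c2∈{6}] nothing but 6 survives at r9c2, so r9c2=6.
Step 28. [r6c8∈{5}] nothing but 5 survives at r6c8 ⇒ r6c8=5.
Step 29. [r5c4∈{1}] r5c4's peers cover all but 1 ⇒ r5c4=1.
Step 30. [r4c4∈{3}] only 3 remains possible at r4c4 ⇒ r4c4=3.
Step 31. [r1c9∈{7}] only 7 remains possible at r1c9. So r1c9=7.
Step 32. [r2c8∈{6}] r2c8's peers cover all but 6 ⇒ r2c8=6.
Step 33. [r3c7∈{3}] r3c7's peers cover all but 3. So r3c7=3.
Step 34. [r3c3∈{1}] r3c3's peers cover all but 1, so r3c3=1.
Step 35. [r2c1∈{7}] r2c1 has the single candidate 7 ⇒ r2c1=7.
Step 36. [r2c3∈{2}] nothing but 2 survives at r2c3. So r2c3=2.
Step 37. [r5c5∈{6}] only 6 remains possible at r5c5. So r5c5=6.
Step 38. [r9c4∈{2}] only 2 remains possible at r9c4, so r9c4=2.
Step 39. [r2c5∈{5}] only 5 remains possible at r2c5. So r2c5=5.
Step 40. [r9c1∈{1}] nothing but 1 survives at r9c1, so r9c1=1.

Answer: 9 5 8 6 4 3 1 2 7 / 7 3 2 8 5 1 9 6 4 / 6 4 1 9 7 2 3 8 5 / 8 2 4 3 9 5 6 7 1 / 5 9 7 1 6 8 4 3 2 / 3 1 6 7 2 4 8 5 9 / 4 7 9 5 3 6 2 1 8 / 2 8 3 4 1 7 5 9 6 / 1 6 5 2 8 9 7 4 3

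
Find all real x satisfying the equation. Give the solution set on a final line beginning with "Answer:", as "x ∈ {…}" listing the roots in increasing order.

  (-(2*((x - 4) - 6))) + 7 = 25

Step 1. [(-(2*((x - 4) - 6))) + 7 = 25] 7 comes off first (subtract 7) ⇒ sub: -(2*((x - 4) - 6)) = 18.
Step 2. [-(2*((x - 4) - 6)) = 18] flip signs both sides ⇒ neg: 2*((x - 4) - 6) = -18.
Step 3. [2*((x - 4) - 6) = -18] LHS = 2·(…); ÷2 both sides. So div: (x - 4) - 6 = -9.
Step 4. [(x - 4) - 6 = -9] 6 comes off first (add 6) ⇒ sub: x - 4 = -3.
Step 5. [x - 4 = -3] add 4: x sits inside (… - 4), so sub: x = 1.

Answer: x ∈ {1}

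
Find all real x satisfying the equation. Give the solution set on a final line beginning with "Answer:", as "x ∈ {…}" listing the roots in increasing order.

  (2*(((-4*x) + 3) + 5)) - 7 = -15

Step 1. [(2*(((-4*x) + 3) + 5)) - 7 = -15] 7 comes off first (add 7) ⇒ sub: 2*(((-4*x) + 3) + 5) = -8.
Step 2. [2*(((-4*x) + 3) + 5) = -8] divide by the outer 2, so div: ((-4*x) + 3) + 5 = -4.
Step 3. [((-4*x) + 3) + 5 = -4] subtract 5: x sits inside (… + 5), so sub: (-4*x) + 3 = -9.
Step 4. [(-4*x) + 3 = -9] 3 comes off first (subtract 3), so sub: -4*x = -12.
Step 5. [-4*x = -12] leading coefficient -4: divide by -4 ⇒ div: x = 3.

Answer: x ∈ {3}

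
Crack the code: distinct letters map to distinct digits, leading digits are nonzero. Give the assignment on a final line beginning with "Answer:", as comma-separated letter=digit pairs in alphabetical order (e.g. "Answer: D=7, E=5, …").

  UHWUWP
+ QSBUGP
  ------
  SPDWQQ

Step 1. [col 1: P + P ≡ Q (mod 10)] no forcing yet in column 1 (carry-in 0); Q=6 is free and consistent — try it, so Q=6.
Step 2. [col 1: P + P ≡ Q (mod 10)] no forcing yet in column 1 (carry-in 0); P=3 is free and consistent — try it, so P=3.
Step 3. [col 2: W + G ≡ Q (mod 10)] column 2 (W + G ≡ Q (mod 10), carry-in 0) doesn't pin G yet; pick G=4 and continue, so G=4.
Step 4. [col 2: W + G ≡ Q (mod 10)] from column 2 (G=4, Q=6, carry-in 0, digits 3,4,6 already taken and all letters distinct): W must equal 2. So W=2.
Step 5. [col 3: U + U ≡ W (mod 10)] column 3: given W=2, carry-in 0, and digits 2,3,4,6 already taken and all letters distinct, U+U≡W (mod 10) forces U=1 ⇒ U=1.
Step 6. [col 4: W + B ≡ D (mod 10)] no forcing yet in column 4 (carry-in 0); B=7 is free and consistent — try it ⇒ B=7.
Step 7. [col 4: W + B ≡ D (mod 10)] in column 4 we have W+B≡D with carry-in 0; given W=2, B=7 and digits 1,2,3,4,6,7 already taken and all letters distinct, that pins D to 9 ⇒ D=9.
Step 8. [col 5: H + S ≡ P (mod 10)] several values work for H in column 5 (H + S ≡ P (mod 10), carry-in 0); try H=5. So H=5.
Step 9. [col 5: H + S ≡ P (mod 10)] from column 5 (H=5, P=3, carry-in 0, digits 1,2,3,4,5,6,7,9 already taken and all letters distinct): S must equal 8. So S=8.

Answer: B=7, D=9, G=4, H=5, P=3, Q=6, S=8, U=1, W=2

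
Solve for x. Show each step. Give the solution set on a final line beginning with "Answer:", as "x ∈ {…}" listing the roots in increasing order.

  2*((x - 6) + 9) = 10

Step 1. [2*((x - 6) + 9) = 10] 2·(inner) — divide through by 2 ⇒ div: (x - 6) + 9 = 5.
Step 2. [(x - 6) + 9 = 5] the outer +9 inverts by subtracting 9. So sub: x - 6 = -4.
Step 3. [x - 6 = -4] add 6: x sits inside (… - 6), so sub: x = 2.

Answer: x ∈ {2}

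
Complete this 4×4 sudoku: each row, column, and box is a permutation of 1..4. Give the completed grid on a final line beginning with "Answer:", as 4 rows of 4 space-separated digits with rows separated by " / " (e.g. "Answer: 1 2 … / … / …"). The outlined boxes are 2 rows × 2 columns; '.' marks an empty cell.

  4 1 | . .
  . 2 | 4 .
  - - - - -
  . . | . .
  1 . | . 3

Step 1. [r4c3∈{2}] nothing but 2 survives at r4c3, so r4c3=2.
Step 2. [r3c4∈{1,4}] in col 4, 4 fits only at r3c4. So r3c4=4.
Step 3. [r3c1∈{2,3}] across row 3, 2 lands solely at r3c1. So r3c1=2.
Step 4. [r3c2∈{3}] only 3 remains possible at r3c2 ⇒ r3c2=3.
Step 5. [r2c4∈{1}] r2c4 has the single candidate 1 ⇒ r2c4=1.
Step 6. [r4c2∈{4}] r4c2 is down to just 4, so r4c2=4.
Step 7. [r1c4∈{2}] r1c4's peers cover all but 2 ⇒ r1c4=2.
Step 8. [r3c3∈{1}] r3c3 is down to just 1, so r3c3=1.
Step 9. [r1c3∈{3}] r1c3's peers cover all but 3 ⇒ r1c3=3.
Step 10. [r2c1∈{3}] r2c1 has the single candidate 3. So r2c1=3.

Answer: 4 1 3 2 / 3 2 4 1 / 2 3 1 4 / 1 4 2 3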